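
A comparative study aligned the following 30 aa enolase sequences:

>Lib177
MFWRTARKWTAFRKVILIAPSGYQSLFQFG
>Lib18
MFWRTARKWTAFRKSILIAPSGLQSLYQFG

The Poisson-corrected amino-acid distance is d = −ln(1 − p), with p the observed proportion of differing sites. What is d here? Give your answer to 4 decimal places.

The sequences differ at positions 15 (V/S), 23 (Y/L), 27 (F/Y).
p = 3/30 = 0.100000.
d = −ln(1 − 0.100000) = −ln(0.900000) = 0.1054.

0.1054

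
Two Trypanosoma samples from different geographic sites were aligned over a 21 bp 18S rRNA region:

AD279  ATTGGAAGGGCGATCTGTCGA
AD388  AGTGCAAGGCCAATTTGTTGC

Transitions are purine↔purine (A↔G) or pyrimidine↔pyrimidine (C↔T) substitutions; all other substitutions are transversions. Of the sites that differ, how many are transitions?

Differing sites — 2:T/G (Tv); 5:G/C (Tv); 10:G/C (Tv); 12:G/A (Ti); 15:C/T (Ti); 19:C/T (Ti); 21:A/C (Tv).
Of the 7 differences, 3 transitions and 4 transversions, so the answer is 3.

3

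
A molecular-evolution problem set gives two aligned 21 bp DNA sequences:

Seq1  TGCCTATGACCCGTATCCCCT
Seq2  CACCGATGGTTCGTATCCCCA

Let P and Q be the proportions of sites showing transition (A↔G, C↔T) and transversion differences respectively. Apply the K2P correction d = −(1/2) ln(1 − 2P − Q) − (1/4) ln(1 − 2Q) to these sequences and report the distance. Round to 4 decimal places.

Mismatches occur at site 1 (T→C, transition), site 2 (G→A, transition), site 5 (T→G, transversion), site 9 (A→G, transition), site 10 (C→T, transition), site 11 (C→T, transition), site 21 (T→A, transversion).
Of the 7 differences, 5 transitions and 2 transversions over 21 sites: P = 5/21 = 0.238095, Q = 2/21 = 0.095238.
d = −0.5·ln(0.428572) − 0.25·ln(0.809524) = −0.5·(-0.847297) − 0.25·(-0.211309) = 0.4765.

0.4765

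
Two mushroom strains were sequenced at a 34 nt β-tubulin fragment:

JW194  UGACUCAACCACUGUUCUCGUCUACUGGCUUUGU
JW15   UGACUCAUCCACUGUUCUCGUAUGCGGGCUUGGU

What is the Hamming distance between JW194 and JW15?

5

Differing sites — 8:A/U; 22:C/A; 24:A/G; 26:U/G; 32:U/G.
That gives 5 mismatches out of 34 aligned sites, so the Hamming distance is 5.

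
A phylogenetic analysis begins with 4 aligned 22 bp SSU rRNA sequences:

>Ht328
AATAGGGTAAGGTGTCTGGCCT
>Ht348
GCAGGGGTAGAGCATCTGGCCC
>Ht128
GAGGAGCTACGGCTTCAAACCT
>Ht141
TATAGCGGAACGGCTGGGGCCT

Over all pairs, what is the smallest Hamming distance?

Pairwise Hamming distances:
  Ht328 vs Ht348: 9
  Ht328 vs Ht128: 11
  Ht328 vs Ht141: 8
  Ht348 vs Ht128: 11
  Ht348 vs Ht141: 13
  Ht128 vs Ht141: 15
The smallest is 8, between Ht328 and Ht141.

8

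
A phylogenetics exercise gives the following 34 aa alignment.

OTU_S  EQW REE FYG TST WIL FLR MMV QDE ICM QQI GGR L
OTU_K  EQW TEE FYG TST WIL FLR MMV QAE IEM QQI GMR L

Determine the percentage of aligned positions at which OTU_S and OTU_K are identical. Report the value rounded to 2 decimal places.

Mismatches occur at site 4 (R→T), site 23 (D→A), site 26 (C→E), site 32 (G→M).
30 of the 34 sites match, so the percent identity is 30/34 × 100 = 88.24%.

88.24%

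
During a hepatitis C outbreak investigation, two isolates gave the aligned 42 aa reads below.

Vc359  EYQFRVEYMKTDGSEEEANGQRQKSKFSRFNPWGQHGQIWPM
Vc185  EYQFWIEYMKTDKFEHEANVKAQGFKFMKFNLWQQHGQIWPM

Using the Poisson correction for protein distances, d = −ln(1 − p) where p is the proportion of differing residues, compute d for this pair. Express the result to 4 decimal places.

Differing sites — 5:R/W; 6:V/I; 13:G/K; 14:S/F; 16:E/H; 20:G/V; 21:Q/K; 22:R/A; 24:K/G; 25:S/F; 28:S/M; 29:R/K; 32:P/L; 34:G/Q.
p = 14/42 = 0.333333.
d = −ln(1 − 0.333333) = −ln(0.666667) = 0.4055.

0.4055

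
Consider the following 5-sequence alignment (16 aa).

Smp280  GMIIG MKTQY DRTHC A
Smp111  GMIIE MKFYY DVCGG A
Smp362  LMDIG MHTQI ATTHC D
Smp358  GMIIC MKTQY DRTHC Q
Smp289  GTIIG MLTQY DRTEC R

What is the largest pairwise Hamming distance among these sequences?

13

Pairwise Hamming distances:
  Smp280 vs Smp111: 7
  Smp280 vs Smp362: 7
  Smp280 vs Smp358: 2
  Smp280 vs Smp289: 4
  Smp111 vs Smp362: 13
  Smp111 vs Smp358: 8
  Smp111 vs Smp289: 10
  Smp362 vs Smp358: 8
  Smp362 vs Smp289: 9
  Smp358 vs Smp289: 5
The largest is 13, between Smp111 and Smp362.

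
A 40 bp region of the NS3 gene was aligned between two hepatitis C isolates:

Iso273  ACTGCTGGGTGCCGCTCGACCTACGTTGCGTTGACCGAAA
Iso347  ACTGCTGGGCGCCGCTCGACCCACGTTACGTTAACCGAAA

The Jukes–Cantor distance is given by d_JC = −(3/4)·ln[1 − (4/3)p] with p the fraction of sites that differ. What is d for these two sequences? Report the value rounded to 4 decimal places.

0.1073

The sequences differ at positions 10 (T/C), 22 (T/C), 28 (G/A), 33 (G/A).
p = 4/40 = 0.100000.
d = −0.75 · ln(1 − (4/3)·0.100000) = −0.75 · ln(0.866667) = −0.75 · (-0.143100) = 0.1073.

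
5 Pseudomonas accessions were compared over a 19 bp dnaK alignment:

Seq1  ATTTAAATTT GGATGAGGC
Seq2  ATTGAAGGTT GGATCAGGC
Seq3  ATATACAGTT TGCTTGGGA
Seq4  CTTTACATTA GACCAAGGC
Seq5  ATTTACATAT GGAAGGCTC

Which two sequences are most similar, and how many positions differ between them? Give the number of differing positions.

Pairwise Hamming distances:
  Seq1 vs Seq2: 4
  Seq1 vs Seq3: 8
  Seq1 vs Seq4: 7
  Seq1 vs Seq5: 6
  Seq2 vs Seq3: 9
  Seq2 vs Seq4: 10
  Seq2 vs Seq5: 10
  Seq3 vs Seq4: 10
  Seq3 vs Seq5: 10
  Seq4 vs Seq5: 10
The smallest is 4, between Seq1 and Seq2.

4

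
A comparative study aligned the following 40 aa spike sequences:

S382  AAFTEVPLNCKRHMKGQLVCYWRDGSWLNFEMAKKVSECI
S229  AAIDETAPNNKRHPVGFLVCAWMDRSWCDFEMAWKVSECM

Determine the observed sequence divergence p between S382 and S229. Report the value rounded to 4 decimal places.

0.4000

Mismatches occur at site 3 (F→I), site 4 (T→D), site 6 (V→T), site 7 (P→A), site 8 (L→P), site 10 (C→N), site 14 (M→P), site 15 (K→V), site 17 (Q→F), site 21 (Y→A), site 23 (R→M), site 25 (G→R), site 28 (L→C), site 29 (N→D), site 34 (K→W), site 40 (I→M).
There are 16 differences over 40 sites, so p = 16/40 = 0.4000.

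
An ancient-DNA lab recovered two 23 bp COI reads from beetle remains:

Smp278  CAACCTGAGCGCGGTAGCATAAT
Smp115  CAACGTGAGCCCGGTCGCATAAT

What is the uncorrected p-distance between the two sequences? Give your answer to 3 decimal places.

0.130

Mismatches occur at site 5 (C→G), site 11 (G→C), site 16 (A→C).
There are 3 differences over 23 sites, so p = 3/23 = 0.130.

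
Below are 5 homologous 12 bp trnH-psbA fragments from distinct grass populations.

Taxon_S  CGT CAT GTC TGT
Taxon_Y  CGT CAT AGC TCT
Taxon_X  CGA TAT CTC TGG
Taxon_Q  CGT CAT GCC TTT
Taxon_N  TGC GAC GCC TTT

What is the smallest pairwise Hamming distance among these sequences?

2

Pairwise Hamming distances:
  Taxon_S vs Taxon_Y: 3
  Taxon_S vs Taxon_X: 4
  Taxon_S vs Taxon_Q: 2
  Taxon_S vs Taxon_N: 6
  Taxon_Y vs Taxon_X: 6
  Taxon_Y vs Taxon_Q: 3
  Taxon_Y vs Taxon_N: 7
  Taxon_X vs Taxon_Q: 6
  Taxon_X vs Taxon_N: 8
  Taxon_Q vs Taxon_N: 4
The smallest is 2, between Taxon_S and Taxon_Q.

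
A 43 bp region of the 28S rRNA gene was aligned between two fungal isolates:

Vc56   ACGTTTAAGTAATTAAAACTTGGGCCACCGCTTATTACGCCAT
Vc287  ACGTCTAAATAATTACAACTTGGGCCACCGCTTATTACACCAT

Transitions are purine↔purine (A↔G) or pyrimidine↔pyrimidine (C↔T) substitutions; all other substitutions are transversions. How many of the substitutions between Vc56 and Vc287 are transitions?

3

The sequences differ at positions 5 (T/C, transition), 9 (G/A, transition), 16 (A/C, transversion), 39 (G/A, transition).
Of the 4 differences, 3 transitions and 1 transversion, so the answer is 3.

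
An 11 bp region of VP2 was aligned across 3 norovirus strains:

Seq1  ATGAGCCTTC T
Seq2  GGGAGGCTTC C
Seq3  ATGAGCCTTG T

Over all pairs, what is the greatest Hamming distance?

Pairwise Hamming distances:
  Seq1 vs Seq2: 4
  Seq1 vs Seq3: 1
  Seq2 vs Seq3: 5
The largest is 5, between Seq2 and Seq3.

5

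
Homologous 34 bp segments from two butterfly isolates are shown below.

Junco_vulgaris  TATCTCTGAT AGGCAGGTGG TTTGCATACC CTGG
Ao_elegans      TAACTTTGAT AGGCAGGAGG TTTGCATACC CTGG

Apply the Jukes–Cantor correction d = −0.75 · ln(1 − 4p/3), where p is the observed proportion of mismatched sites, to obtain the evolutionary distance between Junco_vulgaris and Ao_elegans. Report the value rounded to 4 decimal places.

Mismatches occur at site 3 (T/A), site 6 (C/T), site 18 (T/A).
p = 3/34 = 0.088235.
d = −0.75 · ln(1 − (4/3)·0.088235) = −0.75 · ln(0.882353) = −0.75 · (-0.125163) = 0.0939.

0.0939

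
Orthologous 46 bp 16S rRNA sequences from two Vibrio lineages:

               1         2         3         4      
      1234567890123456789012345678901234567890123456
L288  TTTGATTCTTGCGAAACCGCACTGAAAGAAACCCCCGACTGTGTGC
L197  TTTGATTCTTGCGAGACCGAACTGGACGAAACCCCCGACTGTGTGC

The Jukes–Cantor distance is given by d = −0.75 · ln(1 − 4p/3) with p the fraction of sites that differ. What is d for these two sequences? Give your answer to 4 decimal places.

Mismatches occur at site 15 (A/G), site 20 (C/A), site 25 (A/G), site 27 (A/C).
p = 4/46 = 0.086957.
d = −0.75 · ln(1 − (4/3)·0.086957) = −0.75 · ln(0.884057) = −0.75 · (-0.123234) = 0.0924.

0.0924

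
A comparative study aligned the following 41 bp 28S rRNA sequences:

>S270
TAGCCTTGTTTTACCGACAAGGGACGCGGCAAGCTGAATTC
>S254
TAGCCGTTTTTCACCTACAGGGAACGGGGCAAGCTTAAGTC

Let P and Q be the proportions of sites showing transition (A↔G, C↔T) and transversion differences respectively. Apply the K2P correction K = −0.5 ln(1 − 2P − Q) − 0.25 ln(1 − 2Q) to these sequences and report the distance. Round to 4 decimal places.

Mismatches occur at site 6 (T→G, transversion), site 8 (G→T, transversion), site 12 (T→C, transition), site 16 (G→T, transversion), site 20 (A→G, transition), site 23 (G→A, transition), site 27 (C→G, transversion), site 36 (G→T, transversion), site 39 (T→G, transversion).
Of the 9 differences, 3 transitions and 6 transversions over 41 sites: P = 3/41 = 0.073171, Q = 6/41 = 0.146341.
d = −0.5·ln(0.707317) − 0.25·ln(0.707318) = −0.5·(-0.346276) − 0.25·(-0.346275) = 0.2597.

0.2597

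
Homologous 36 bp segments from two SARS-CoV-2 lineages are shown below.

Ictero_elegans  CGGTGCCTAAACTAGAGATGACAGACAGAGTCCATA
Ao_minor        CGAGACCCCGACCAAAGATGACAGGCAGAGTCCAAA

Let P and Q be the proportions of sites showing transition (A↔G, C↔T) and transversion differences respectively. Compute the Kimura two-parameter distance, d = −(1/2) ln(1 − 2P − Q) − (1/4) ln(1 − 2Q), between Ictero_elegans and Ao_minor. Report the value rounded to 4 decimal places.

0.3651

The sequences differ at positions 3 (G/A, transition), 4 (T/G, transversion), 5 (G/A, transition), 8 (T/C, transition), 9 (A/C, transversion), 10 (A/G, transition), 13 (T/C, transition), 15 (G/A, transition), 25 (A/G, transition), 35 (T/A, transversion).
Of the 10 differences, 7 transitions and 3 transversions over 36 sites: P = 7/36 = 0.194444, Q = 3/36 = 0.083333.
d = −0.5·ln(0.527779) − 0.25·ln(0.833334) = −0.5·(-0.639078) − 0.25·(-0.182321) = 0.3651.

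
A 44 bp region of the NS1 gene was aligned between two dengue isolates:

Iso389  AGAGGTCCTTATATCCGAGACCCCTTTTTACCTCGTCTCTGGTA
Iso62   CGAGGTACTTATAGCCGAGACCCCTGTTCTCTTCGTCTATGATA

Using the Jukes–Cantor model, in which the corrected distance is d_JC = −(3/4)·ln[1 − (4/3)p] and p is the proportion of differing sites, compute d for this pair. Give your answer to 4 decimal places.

0.2388

The sequences differ at positions 1 (A/C), 7 (C/A), 14 (T/G), 26 (T/G), 29 (T/C), 30 (A/T), 32 (C/T), 39 (C/A), 42 (G/A).
p = 9/44 = 0.204545.
d = −0.75 · ln(1 − (4/3)·0.204545) = −0.75 · ln(0.727273) = −0.75 · (-0.318453) = 0.2388.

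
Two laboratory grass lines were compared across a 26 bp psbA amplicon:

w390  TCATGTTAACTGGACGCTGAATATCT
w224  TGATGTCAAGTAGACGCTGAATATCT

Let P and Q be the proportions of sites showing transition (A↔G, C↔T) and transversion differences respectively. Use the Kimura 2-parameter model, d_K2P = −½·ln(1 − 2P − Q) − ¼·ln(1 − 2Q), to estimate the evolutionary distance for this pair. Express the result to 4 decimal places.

Differing sites — 2:C/G (Tv); 7:T/C (Ti); 10:C/G (Tv); 12:G/A (Ti).
Of the 4 differences, 2 transitions and 2 transversions over 26 sites: P = 2/26 = 0.076923, Q = 2/26 = 0.076923.
d = −0.5·ln(0.769231) − 0.25·ln(0.846154) = −0.5·(-0.262364) − 0.25·(-0.167054) = 0.1729.

0.1729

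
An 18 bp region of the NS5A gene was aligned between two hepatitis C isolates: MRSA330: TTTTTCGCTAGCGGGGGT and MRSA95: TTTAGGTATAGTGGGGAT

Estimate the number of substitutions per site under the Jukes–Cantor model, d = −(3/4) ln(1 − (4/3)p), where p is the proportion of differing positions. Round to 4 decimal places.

0.5482

Differing sites — 4:T/A; 5:T/G; 6:C/G; 7:G/T; 8:C/A; 12:C/T; 17:G/A.
p = 7/18 = 0.388889.
d = −0.75 · ln(1 − (4/3)·0.388889) = −0.75 · ln(0.481481) = −0.75 · (-0.730889) = 0.5482.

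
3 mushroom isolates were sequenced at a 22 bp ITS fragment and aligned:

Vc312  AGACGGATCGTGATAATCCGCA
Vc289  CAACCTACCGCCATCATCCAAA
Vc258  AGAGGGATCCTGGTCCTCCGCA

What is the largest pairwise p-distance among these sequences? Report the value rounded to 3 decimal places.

0.591

Pairwise Hamming distances:
  Vc312 vs Vc289: 10
  Vc312 vs Vc258: 5
  Vc289 vs Vc258: 13
The largest is 13 mismatches, between Vc289 and Vc258; p = 13/22 = 0.591.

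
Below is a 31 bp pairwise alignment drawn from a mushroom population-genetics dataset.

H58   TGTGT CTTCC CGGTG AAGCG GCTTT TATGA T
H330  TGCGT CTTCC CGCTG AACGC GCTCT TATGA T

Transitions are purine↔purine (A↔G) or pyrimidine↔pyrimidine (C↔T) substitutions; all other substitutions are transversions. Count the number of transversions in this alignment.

4

Mismatches occur at site 3 (T↔C, transition), site 13 (G↔C, transversion), site 18 (G↔C, transversion), site 19 (C↔G, transversion), site 20 (G↔C, transversion), site 24 (T↔C, transition).
Of the 6 differences, 2 transitions and 4 transversions, so the answer is 4.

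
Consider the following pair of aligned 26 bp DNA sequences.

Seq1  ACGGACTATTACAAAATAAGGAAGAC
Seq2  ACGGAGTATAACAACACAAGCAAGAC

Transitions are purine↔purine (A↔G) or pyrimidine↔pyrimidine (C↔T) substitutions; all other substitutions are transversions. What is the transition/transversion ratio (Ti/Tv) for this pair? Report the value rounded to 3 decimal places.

Mismatches occur at site 6 (C→G, transversion), site 10 (T→A, transversion), site 15 (A→C, transversion), site 17 (T→C, transition), site 21 (G→C, transversion).
Of the 5 differences, 1 transition and 4 transversions, so Ti/Tv = 1/4 = 0.250.

0.250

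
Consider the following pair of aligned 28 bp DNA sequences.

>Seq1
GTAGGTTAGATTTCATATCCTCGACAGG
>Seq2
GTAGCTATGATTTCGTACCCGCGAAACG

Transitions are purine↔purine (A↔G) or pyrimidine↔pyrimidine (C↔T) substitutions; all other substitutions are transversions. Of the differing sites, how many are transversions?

6

Mismatches occur at site 5 (G↔C, transversion), site 7 (T↔A, transversion), site 8 (A↔T, transversion), site 15 (A↔G, transition), site 18 (T↔C, transition), site 21 (T↔G, transversion), site 25 (C↔A, transversion), site 27 (G↔C, transversion).
Of the 8 differences, 2 transitions and 6 transversions, so the answer is 6.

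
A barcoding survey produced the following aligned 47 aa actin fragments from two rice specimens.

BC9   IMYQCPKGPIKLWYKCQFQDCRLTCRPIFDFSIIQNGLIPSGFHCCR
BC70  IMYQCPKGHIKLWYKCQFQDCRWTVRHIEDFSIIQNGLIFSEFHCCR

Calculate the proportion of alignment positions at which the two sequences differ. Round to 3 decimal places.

0.149

The sequences differ at positions 9 (P/H), 23 (L/W), 25 (C/V), 27 (P/H), 29 (F/E), 40 (P/F), 42 (G/E).
There are 7 differences over 47 sites, so p = 7/47 = 0.149.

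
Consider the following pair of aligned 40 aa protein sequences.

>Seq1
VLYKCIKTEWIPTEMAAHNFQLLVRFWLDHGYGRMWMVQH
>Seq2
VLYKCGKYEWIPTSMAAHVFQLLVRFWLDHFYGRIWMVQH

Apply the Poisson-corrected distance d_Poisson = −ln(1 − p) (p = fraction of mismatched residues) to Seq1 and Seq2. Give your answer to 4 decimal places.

0.1625

The sequences differ at positions 6 (I/G), 8 (T/Y), 14 (E/S), 19 (N/V), 31 (G/F), 35 (M/I).
p = 6/40 = 0.150000.
d = −ln(1 − 0.150000) = −ln(0.850000) = 0.1625.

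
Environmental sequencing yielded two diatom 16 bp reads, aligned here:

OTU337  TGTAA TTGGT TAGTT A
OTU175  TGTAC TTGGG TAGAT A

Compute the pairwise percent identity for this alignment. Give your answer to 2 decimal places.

81.25%

Mismatches occur at site 5 (A/C), site 10 (T/G), site 14 (T/A).
13 of the 16 sites match, so the percent identity is 13/16 × 100 = 81.25%.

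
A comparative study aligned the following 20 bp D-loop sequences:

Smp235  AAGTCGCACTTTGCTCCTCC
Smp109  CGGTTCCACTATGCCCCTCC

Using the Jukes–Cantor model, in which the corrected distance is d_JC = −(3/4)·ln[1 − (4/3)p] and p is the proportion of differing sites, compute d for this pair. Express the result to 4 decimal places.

0.3831

Mismatches occur at site 1 (A↔C), site 2 (A↔G), site 5 (C↔T), site 6 (G↔C), site 11 (T↔A), site 15 (T↔C).
p = 6/20 = 0.300000.
d = −0.75 · ln(1 − (4/3)·0.300000) = −0.75 · ln(0.600000) = −0.75 · (-0.510826) = 0.3831.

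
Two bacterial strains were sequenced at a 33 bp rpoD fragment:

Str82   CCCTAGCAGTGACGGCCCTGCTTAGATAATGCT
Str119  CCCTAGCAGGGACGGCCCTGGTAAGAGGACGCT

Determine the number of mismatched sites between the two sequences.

The sequences differ at positions 10 (T/G), 21 (C/G), 23 (T/A), 27 (T/G), 28 (A/G), 30 (T/C).
That gives 6 mismatches out of 33 aligned sites, so the Hamming distance is 6.

6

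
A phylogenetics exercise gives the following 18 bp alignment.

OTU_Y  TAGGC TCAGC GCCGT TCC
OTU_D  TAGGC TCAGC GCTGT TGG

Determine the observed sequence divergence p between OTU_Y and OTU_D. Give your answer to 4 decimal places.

Differing sites — 13:C/T; 17:C/G; 18:C/G.
There are 3 differences over 18 sites, so p = 3/18 = 0.1667.

0.1667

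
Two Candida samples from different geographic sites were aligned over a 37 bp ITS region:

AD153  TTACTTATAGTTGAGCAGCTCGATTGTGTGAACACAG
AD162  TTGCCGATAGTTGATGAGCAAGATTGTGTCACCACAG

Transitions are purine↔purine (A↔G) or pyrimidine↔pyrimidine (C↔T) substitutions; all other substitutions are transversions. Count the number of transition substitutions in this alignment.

Mismatches occur at site 3 (A/G, transition), site 5 (T/C, transition), site 6 (T/G, transversion), site 15 (G/T, transversion), site 16 (C/G, transversion), site 20 (T/A, transversion), site 21 (C/A, transversion), site 30 (G/C, transversion), site 32 (A/C, transversion).
Of the 9 differences, 2 transitions and 7 transversions, so the answer is 2.

2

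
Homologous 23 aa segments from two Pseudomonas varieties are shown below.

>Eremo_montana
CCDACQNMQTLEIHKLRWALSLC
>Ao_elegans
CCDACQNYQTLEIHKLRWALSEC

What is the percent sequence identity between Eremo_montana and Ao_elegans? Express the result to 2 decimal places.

91.30%

Differing sites — 8:M/Y; 22:L/E.
21 of the 23 sites match, so the percent identity is 21/23 × 100 = 91.30%.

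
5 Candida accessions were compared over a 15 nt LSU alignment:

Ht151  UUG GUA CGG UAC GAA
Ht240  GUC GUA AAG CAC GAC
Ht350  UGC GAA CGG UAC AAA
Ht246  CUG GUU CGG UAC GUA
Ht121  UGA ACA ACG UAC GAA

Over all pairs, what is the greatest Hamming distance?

9

Pairwise Hamming distances:
  Ht151 vs Ht240: 6
  Ht151 vs Ht350: 4
  Ht151 vs Ht246: 3
  Ht151 vs Ht121: 6
  Ht240 vs Ht350: 8
  Ht240 vs Ht246: 8
  Ht240 vs Ht121: 8
  Ht350 vs Ht246: 7
  Ht350 vs Ht121: 6
  Ht246 vs Ht121: 9
The largest is 9, between Ht246 and Ht121.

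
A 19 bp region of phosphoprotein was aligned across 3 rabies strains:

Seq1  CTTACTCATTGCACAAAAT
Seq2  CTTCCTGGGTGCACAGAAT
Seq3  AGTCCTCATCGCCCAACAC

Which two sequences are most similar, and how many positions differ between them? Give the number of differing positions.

Pairwise Hamming distances:
  Seq1 vs Seq2: 5
  Seq1 vs Seq3: 7
  Seq2 vs Seq3: 10
The smallest is 5, between Seq1 and Seq2.

5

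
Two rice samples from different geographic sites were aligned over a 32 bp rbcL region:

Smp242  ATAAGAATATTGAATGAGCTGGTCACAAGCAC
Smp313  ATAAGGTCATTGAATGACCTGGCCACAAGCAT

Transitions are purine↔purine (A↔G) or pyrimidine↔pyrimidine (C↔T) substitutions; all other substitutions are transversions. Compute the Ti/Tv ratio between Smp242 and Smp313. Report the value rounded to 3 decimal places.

The sequences differ at positions 6 (A/G, transition), 7 (A/T, transversion), 8 (T/C, transition), 18 (G/C, transversion), 23 (T/C, transition), 32 (C/T, transition).
Of the 6 differences, 4 transitions and 2 transversions, so Ti/Tv = 4/2 = 2.000.

2.000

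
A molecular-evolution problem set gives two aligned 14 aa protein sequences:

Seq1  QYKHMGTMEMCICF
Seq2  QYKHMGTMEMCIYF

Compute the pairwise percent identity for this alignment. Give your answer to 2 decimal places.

92.86%

The sequences differ at position 13 (C/Y).
13 of the 14 sites match, so the percent identity is 13/14 × 100 = 92.86%.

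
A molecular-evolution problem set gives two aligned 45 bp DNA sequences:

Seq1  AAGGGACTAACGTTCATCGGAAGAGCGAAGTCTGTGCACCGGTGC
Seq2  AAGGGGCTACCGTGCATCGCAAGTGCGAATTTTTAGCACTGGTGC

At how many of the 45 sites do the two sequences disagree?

Differing sites — 6:A/G; 10:A/C; 14:T/G; 20:G/C; 24:A/T; 30:G/T; 32:C/T; 34:G/T; 35:T/A; 40:C/T.
That gives 10 mismatches out of 45 aligned sites, so the Hamming distance is 10.

10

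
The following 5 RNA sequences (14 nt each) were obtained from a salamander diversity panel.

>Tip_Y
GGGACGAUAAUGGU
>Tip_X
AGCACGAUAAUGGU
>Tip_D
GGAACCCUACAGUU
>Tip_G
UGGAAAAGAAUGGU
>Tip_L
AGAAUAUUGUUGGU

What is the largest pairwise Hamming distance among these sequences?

9

Pairwise Hamming distances:
  Tip_Y vs Tip_X: 2
  Tip_Y vs Tip_D: 6
  Tip_Y vs Tip_G: 4
  Tip_Y vs Tip_L: 7
  Tip_X vs Tip_D: 7
  Tip_X vs Tip_G: 5
  Tip_X vs Tip_L: 6
  Tip_D vs Tip_G: 9
  Tip_D vs Tip_L: 8
  Tip_G vs Tip_L: 7
The largest is 9, between Tip_D and Tip_G.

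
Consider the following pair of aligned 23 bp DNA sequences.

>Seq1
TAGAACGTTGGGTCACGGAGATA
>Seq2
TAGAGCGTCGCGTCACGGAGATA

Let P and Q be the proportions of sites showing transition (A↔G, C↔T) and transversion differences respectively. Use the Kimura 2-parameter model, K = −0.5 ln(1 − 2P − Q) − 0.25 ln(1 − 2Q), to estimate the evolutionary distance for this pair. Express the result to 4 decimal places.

0.1453

Differing sites — 5:A/G (Ti); 9:T/C (Ti); 11:G/C (Tv).
Of the 3 differences, 2 transitions and 1 transversion over 23 sites: P = 2/23 = 0.086957, Q = 1/23 = 0.043478.
d = −0.5·ln(0.782608) − 0.25·ln(0.913044) = −0.5·(-0.245123) − 0.25·(-0.090971) = 0.1453.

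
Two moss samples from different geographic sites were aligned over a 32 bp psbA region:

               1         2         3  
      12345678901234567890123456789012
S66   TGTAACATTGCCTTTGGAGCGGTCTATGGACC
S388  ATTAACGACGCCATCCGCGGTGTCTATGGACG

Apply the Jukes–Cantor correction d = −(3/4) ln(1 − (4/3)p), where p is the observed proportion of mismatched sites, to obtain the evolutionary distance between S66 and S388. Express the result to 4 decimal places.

Differing sites — 1:T/A; 2:G/T; 7:A/G; 8:T/A; 9:T/C; 13:T/A; 15:T/C; 16:G/C; 18:A/C; 20:C/G; 21:G/T; 32:C/G.
p = 12/32 = 0.375000.
d = −0.75 · ln(1 − (4/3)·0.375000) = −0.75 · ln(0.500000) = −0.75 · (-0.693147) = 0.5199.

0.5199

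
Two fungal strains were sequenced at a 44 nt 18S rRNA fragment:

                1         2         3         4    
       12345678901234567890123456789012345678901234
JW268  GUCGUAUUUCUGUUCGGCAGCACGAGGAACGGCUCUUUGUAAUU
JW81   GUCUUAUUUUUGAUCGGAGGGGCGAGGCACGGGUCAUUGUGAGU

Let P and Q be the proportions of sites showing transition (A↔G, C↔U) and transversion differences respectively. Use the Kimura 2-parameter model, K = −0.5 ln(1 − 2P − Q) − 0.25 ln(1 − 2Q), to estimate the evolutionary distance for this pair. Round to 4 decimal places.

The sequences differ at positions 4 (G/U, transversion), 10 (C/U, transition), 13 (U/A, transversion), 18 (C/A, transversion), 19 (A/G, transition), 21 (C/G, transversion), 22 (A/G, transition), 28 (A/C, transversion), 33 (C/G, transversion), 36 (U/A, transversion), 41 (A/G, transition), 43 (U/G, transversion).
Of the 12 differences, 4 transitions and 8 transversions over 44 sites: P = 4/44 = 0.090909, Q = 8/44 = 0.181818.
d = −0.5·ln(0.636364) − 0.25·ln(0.636364) = −0.5·(-0.451985) − 0.25·(-0.451985) = 0.3390.

0.3390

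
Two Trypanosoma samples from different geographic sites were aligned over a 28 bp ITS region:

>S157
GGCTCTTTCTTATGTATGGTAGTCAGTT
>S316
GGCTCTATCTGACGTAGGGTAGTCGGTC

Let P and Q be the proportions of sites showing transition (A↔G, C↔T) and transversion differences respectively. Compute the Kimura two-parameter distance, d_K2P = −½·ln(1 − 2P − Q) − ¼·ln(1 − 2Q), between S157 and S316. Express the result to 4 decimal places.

Mismatches occur at site 7 (T↔A, transversion), site 11 (T↔G, transversion), site 13 (T↔C, transition), site 17 (T↔G, transversion), site 25 (A↔G, transition), site 28 (T↔C, transition).
Of the 6 differences, 3 transitions and 3 transversions over 28 sites: P = 3/28 = 0.107143, Q = 3/28 = 0.107143.
d = −0.5·ln(0.678571) − 0.25·ln(0.785714) = −0.5·(-0.387766) − 0.25·(-0.241162) = 0.2542.

0.2542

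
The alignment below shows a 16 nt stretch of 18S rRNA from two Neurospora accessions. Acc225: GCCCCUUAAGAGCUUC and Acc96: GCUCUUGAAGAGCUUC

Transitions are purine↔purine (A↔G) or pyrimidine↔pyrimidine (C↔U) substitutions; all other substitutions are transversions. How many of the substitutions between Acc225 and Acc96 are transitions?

Mismatches occur at site 3 (C↔U, transition), site 5 (C↔U, transition), site 7 (U↔G, transversion).
Of the 3 differences, 2 transitions and 1 transversion, so the answer is 2.

2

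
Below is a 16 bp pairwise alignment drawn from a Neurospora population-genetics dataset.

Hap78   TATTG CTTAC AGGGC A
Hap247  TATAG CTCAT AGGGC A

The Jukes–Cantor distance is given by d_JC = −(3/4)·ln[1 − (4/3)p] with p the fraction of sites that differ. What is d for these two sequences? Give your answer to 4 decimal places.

0.2158

Differing sites — 4:T/A; 8:T/C; 10:C/T.
p = 3/16 = 0.187500.
d = −0.75 · ln(1 − (4/3)·0.187500) = −0.75 · ln(0.750000) = −0.75 · (-0.287682) = 0.2158.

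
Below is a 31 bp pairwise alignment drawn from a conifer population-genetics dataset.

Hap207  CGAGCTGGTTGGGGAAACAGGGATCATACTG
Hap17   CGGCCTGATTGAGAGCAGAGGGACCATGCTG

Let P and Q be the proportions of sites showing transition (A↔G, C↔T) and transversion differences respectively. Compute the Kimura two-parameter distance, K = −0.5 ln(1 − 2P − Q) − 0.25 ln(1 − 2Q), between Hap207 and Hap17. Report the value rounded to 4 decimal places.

The sequences differ at positions 3 (A/G, transition), 4 (G/C, transversion), 8 (G/A, transition), 12 (G/A, transition), 14 (G/A, transition), 15 (A/G, transition), 16 (A/C, transversion), 18 (C/G, transversion), 24 (T/C, transition), 28 (A/G, transition).
Of the 10 differences, 7 transitions and 3 transversions over 31 sites: P = 7/31 = 0.225806, Q = 3/31 = 0.096774.
d = −0.5·ln(0.451614) − 0.25·ln(0.806452) = −0.5·(-0.794927) − 0.25·(-0.215111) = 0.4512.

0.4512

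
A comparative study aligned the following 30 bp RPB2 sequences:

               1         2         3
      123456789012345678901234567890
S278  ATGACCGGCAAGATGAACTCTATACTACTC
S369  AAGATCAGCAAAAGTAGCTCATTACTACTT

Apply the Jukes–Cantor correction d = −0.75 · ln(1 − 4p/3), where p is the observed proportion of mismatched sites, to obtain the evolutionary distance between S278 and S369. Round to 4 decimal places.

Mismatches occur at site 2 (T/A), site 5 (C/T), site 7 (G/A), site 12 (G/A), site 14 (T/G), site 15 (G/T), site 17 (A/G), site 21 (T/A), site 22 (A/T), site 30 (C/T).
p = 10/30 = 0.333333.
d = −0.75 · ln(1 − (4/3)·0.333333) = −0.75 · ln(0.555556) = −0.75 · (-0.587786) = 0.4408.

0.4408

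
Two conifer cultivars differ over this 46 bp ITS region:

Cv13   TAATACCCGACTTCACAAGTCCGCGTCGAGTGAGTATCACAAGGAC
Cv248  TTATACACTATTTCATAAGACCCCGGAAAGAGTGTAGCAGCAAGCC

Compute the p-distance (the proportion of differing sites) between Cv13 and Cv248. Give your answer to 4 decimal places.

Mismatches occur at site 2 (A↔T), site 7 (C↔A), site 9 (G↔T), site 11 (C↔T), site 16 (C↔T), site 20 (T↔A), site 23 (G↔C), site 26 (T↔G), site 27 (C↔A), site 28 (G↔A), site 31 (T↔A), site 33 (A↔T), site 37 (T↔G), site 40 (C↔G), site 41 (A↔C), site 43 (G↔A), site 45 (A↔C).
There are 17 differences over 46 sites, so p = 17/46 = 0.3696.

0.3696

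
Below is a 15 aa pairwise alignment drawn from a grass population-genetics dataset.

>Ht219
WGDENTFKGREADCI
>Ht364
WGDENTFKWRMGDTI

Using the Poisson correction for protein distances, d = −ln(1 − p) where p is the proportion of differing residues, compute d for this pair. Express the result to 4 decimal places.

Mismatches occur at site 9 (G→W), site 11 (E→M), site 12 (A→G), site 14 (C→T).
p = 4/15 = 0.266667.
d = −ln(1 − 0.266667) = −ln(0.733333) = 0.3102.

0.3102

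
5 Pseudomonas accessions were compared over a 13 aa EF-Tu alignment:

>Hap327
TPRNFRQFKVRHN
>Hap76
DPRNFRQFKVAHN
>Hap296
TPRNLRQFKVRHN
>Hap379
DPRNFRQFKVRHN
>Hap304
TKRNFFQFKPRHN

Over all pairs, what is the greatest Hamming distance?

5

Pairwise Hamming distances:
  Hap327 vs Hap76: 2
  Hap327 vs Hap296: 1
  Hap327 vs Hap379: 1
  Hap327 vs Hap304: 3
  Hap76 vs Hap296: 3
  Hap76 vs Hap379: 1
  Hap76 vs Hap304: 5
  Hap296 vs Hap379: 2
  Hap296 vs Hap304: 4
  Hap379 vs Hap304: 4
The largest is 5, between Hap76 and Hap304.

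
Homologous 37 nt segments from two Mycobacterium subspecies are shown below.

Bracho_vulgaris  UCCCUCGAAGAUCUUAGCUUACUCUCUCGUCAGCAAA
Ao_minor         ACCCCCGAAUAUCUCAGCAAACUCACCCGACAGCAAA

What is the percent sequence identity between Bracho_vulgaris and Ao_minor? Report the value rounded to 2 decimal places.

75.68%

Differing sites — 1:U/A; 5:U/C; 10:G/U; 15:U/C; 19:U/A; 20:U/A; 25:U/A; 27:U/C; 30:U/A.
28 of the 37 sites match, so the percent identity is 28/37 × 100 = 75.68%.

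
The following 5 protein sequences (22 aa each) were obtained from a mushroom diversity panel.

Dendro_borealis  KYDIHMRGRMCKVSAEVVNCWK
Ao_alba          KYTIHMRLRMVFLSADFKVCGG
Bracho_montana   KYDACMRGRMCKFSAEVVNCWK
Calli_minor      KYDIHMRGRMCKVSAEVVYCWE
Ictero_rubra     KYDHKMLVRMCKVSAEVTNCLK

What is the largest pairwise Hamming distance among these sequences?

Pairwise Hamming distances:
  Dendro_borealis vs Ao_alba: 11
  Dendro_borealis vs Bracho_montana: 3
  Dendro_borealis vs Calli_minor: 2
  Dendro_borealis vs Ictero_rubra: 6
  Ao_alba vs Bracho_montana: 13
  Ao_alba vs Calli_minor: 11
  Ao_alba vs Ictero_rubra: 14
  Bracho_montana vs Calli_minor: 5
  Bracho_montana vs Ictero_rubra: 7
  Calli_minor vs Ictero_rubra: 8
The largest is 14, between Ao_alba and Ictero_rubra.

14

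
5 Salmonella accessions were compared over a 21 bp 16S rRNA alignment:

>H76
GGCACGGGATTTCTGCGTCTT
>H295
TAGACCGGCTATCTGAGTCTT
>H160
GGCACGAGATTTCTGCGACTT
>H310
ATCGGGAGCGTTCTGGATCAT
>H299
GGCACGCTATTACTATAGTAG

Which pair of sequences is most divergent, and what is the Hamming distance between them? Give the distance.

16

Pairwise Hamming distances:
  H76 vs H295: 7
  H76 vs H160: 2
  H76 vs H310: 10
  H76 vs H299: 10
  H295 vs H160: 9
  H295 vs H310: 12
  H295 vs H299: 16
  H160 vs H310: 10
  H160 vs H299: 10
  H310 vs H299: 14
The largest is 16, between H295 and H299.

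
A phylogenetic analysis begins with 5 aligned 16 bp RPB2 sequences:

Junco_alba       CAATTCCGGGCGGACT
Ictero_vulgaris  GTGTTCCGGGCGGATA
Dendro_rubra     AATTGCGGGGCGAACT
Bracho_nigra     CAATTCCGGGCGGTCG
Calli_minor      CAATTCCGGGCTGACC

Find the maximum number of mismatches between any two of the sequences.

8

Pairwise Hamming distances:
  Junco_alba vs Ictero_vulgaris: 5
  Junco_alba vs Dendro_rubra: 5
  Junco_alba vs Bracho_nigra: 2
  Junco_alba vs Calli_minor: 2
  Ictero_vulgaris vs Dendro_rubra: 8
  Ictero_vulgaris vs Bracho_nigra: 6
  Ictero_vulgaris vs Calli_minor: 6
  Dendro_rubra vs Bracho_nigra: 7
  Dendro_rubra vs Calli_minor: 7
  Bracho_nigra vs Calli_minor: 3
The largest is 8, between Ictero_vulgaris and Dendro_rubra.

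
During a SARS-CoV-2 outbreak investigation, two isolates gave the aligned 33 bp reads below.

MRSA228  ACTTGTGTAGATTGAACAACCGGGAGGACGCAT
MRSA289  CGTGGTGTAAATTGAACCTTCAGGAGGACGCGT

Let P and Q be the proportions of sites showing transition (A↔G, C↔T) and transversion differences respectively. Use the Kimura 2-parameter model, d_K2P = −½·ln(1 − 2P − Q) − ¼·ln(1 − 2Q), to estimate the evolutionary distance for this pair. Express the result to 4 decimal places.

The sequences differ at positions 1 (A/C, transversion), 2 (C/G, transversion), 4 (T/G, transversion), 10 (G/A, transition), 18 (A/C, transversion), 19 (A/T, transversion), 20 (C/T, transition), 22 (G/A, transition), 32 (A/G, transition).
Of the 9 differences, 4 transitions and 5 transversions over 33 sites: P = 4/33 = 0.121212, Q = 5/33 = 0.151515.
d = −0.5·ln(0.606061) − 0.25·ln(0.696970) = −0.5·(-0.500775) − 0.25·(-0.361013) = 0.3406.

0.3406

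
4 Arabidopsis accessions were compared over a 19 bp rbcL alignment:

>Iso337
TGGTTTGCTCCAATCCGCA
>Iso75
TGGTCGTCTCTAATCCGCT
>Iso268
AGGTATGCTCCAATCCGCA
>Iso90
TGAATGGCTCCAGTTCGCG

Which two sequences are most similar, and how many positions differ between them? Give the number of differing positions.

2

Pairwise Hamming distances:
  Iso337 vs Iso75: 5
  Iso337 vs Iso268: 2
  Iso337 vs Iso90: 6
  Iso75 vs Iso268: 6
  Iso75 vs Iso90: 8
  Iso268 vs Iso90: 8
The smallest is 2, between Iso337 and Iso268.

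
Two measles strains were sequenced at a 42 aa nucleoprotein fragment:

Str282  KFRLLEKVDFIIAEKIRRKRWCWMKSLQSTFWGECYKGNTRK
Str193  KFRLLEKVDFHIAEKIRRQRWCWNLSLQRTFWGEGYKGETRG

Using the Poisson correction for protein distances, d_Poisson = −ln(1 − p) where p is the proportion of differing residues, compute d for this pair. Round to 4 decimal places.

0.2113

Mismatches occur at site 11 (I→H), site 19 (K→Q), site 24 (M→N), site 25 (K→L), site 29 (S→R), site 35 (C→G), site 39 (N→E), site 42 (K→G).
p = 8/42 = 0.190476.
d = −ln(1 − 0.190476) = −ln(0.809524) = 0.2113.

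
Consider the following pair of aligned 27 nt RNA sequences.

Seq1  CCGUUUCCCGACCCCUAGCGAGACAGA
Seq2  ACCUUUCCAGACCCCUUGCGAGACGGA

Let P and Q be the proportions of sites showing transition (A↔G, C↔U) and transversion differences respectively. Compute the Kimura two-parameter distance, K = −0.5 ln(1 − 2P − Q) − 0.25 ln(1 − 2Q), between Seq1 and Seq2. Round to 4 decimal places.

0.2135

Differing sites — 1:C/A (Tv); 3:G/C (Tv); 9:C/A (Tv); 17:A/U (Tv); 25:A/G (Ti).
Of the 5 differences, 1 transition and 4 transversions over 27 sites: P = 1/27 = 0.037037, Q = 4/27 = 0.148148.
d = −0.5·ln(0.777778) − 0.25·ln(0.703704) = −0.5·(-0.251314) − 0.25·(-0.351397) = 0.2135.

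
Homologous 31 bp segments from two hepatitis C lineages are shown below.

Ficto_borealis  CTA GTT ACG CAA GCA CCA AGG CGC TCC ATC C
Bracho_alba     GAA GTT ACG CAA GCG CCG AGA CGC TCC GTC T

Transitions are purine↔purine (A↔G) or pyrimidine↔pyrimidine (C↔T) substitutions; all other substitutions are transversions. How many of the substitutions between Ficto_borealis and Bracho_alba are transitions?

Differing sites — 1:C/G (Tv); 2:T/A (Tv); 15:A/G (Ti); 18:A/G (Ti); 21:G/A (Ti); 28:A/G (Ti); 31:C/T (Ti).
Of the 7 differences, 5 transitions and 2 transversions, so the answer is 5.

5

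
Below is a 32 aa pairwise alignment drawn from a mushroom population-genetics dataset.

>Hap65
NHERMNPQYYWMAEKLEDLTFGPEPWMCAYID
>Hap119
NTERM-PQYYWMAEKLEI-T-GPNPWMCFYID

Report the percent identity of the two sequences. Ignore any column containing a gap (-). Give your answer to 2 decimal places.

Excluding the 3 gap columns leaves 29 comparable sites.
The sequences differ at positions 2 (H/T), 18 (D/I), 24 (E/N), 29 (A/F).
25 of the 29 comparable sites match, so the percent identity is 25/29 × 100 = 86.21%.

86.21%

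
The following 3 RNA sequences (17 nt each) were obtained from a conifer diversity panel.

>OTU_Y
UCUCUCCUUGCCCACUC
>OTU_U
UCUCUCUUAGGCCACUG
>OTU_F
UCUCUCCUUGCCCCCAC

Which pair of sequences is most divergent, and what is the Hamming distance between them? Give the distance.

Pairwise Hamming distances:
  OTU_Y vs OTU_U: 4
  OTU_Y vs OTU_F: 2
  OTU_U vs OTU_F: 6
The largest is 6, between OTU_U and OTU_F.

6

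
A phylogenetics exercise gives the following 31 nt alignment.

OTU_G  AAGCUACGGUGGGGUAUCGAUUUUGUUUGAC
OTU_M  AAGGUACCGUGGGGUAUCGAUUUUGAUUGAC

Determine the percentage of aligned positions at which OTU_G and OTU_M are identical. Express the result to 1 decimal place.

90.3%

Differing sites — 4:C/G; 8:G/C; 26:U/A.
28 of the 31 sites match, so the percent identity is 28/31 × 100 = 90.3%.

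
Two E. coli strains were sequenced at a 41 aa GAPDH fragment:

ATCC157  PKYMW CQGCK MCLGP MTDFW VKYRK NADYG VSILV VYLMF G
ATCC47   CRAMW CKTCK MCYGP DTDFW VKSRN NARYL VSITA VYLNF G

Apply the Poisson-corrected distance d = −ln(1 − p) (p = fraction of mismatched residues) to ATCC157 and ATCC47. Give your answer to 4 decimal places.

0.4177

Differing sites — 1:P/C; 2:K/R; 3:Y/A; 7:Q/K; 8:G/T; 13:L/Y; 16:M/D; 23:Y/S; 25:K/N; 28:D/R; 30:G/L; 34:L/T; 35:V/A; 39:M/N.
p = 14/41 = 0.341463.
d = −ln(1 − 0.341463) = −ln(0.658537) = 0.4177.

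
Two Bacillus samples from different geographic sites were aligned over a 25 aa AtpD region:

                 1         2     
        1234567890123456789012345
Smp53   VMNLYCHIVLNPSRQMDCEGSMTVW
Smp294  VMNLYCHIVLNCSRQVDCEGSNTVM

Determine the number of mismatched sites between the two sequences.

4

Mismatches occur at site 12 (P↔C), site 16 (M↔V), site 22 (M↔N), site 25 (W↔M).
That gives 4 mismatches out of 25 aligned sites, so the Hamming distance is 4.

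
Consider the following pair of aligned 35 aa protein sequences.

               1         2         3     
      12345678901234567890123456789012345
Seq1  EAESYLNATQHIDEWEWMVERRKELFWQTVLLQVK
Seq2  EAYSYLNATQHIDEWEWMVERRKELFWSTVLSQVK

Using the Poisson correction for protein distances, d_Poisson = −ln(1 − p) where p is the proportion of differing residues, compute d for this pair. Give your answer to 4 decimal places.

0.0896

Differing sites — 3:E/Y; 28:Q/S; 32:L/S.
p = 3/35 = 0.085714.
d = −ln(1 − 0.085714) = −ln(0.914286) = 0.0896.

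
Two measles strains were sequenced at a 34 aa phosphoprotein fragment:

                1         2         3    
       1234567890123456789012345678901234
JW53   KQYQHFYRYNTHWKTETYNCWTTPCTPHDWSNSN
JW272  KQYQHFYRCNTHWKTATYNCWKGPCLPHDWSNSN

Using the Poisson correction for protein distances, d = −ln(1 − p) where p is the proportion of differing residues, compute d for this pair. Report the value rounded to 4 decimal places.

Mismatches occur at site 9 (Y↔C), site 16 (E↔A), site 22 (T↔K), site 23 (T↔G), site 26 (T↔L).
p = 5/34 = 0.147059.
d = −ln(1 − 0.147059) = −ln(0.852941) = 0.1591.

0.1591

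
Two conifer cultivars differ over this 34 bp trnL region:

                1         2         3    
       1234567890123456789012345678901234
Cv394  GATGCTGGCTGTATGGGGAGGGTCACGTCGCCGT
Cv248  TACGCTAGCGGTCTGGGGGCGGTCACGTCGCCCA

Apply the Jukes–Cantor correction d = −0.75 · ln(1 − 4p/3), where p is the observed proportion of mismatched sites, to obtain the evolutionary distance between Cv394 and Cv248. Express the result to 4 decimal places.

0.3265

Differing sites — 1:G/T; 3:T/C; 7:G/A; 10:T/G; 13:A/C; 19:A/G; 20:G/C; 33:G/C; 34:T/A.
p = 9/34 = 0.264706.
d = −0.75 · ln(1 − (4/3)·0.264706) = −0.75 · ln(0.647059) = −0.75 · (-0.435318) = 0.3265.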